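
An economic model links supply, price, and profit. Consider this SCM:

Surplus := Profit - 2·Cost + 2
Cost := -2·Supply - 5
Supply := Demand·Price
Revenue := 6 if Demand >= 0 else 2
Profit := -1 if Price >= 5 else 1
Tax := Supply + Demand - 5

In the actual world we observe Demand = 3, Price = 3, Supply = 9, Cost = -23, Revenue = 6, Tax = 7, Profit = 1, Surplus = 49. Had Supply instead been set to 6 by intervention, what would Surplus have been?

37

The intervention breaks the incoming arrows to Supply: Supply := Demand·Price no longer applies, and Supply = 6.
Cost = -2·Supply - 5  [with Supply=6]  = -17
Profit = -1 if Price >= 5 else 1  [with Price=3]  = 1
Surplus = Profit - 2·Cost + 2  [with Profit=1, Cost=-17]  = 37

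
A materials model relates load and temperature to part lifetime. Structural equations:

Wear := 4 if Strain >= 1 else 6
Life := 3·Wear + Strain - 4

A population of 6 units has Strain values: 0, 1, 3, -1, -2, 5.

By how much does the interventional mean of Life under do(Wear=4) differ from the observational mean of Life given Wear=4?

-2

do(Wear=4) breaks Wear's dependence on Strain. With Wear=4 fixed, Life across the units is 8, 9, 11, 7, 6, 13, mean 9.
Conditioning on Wear=4 selects the 3 unit(s) with Strain ∈ {1, 3, 5}. Their Life values: 9, 11, 13. Mean = 11.
Difference = 9 − 11 = -2.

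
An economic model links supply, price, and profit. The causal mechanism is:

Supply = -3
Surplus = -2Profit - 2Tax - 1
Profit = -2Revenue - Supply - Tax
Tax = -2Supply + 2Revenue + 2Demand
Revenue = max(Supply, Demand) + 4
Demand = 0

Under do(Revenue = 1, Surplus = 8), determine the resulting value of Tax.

8

Setting Revenue = 1, Surplus = 8 by intervention discards those variables' equations.
Tax = -2Supply + 2Revenue + 2Demand  [with Supply=-3, Revenue=1, Demand=0]  = 8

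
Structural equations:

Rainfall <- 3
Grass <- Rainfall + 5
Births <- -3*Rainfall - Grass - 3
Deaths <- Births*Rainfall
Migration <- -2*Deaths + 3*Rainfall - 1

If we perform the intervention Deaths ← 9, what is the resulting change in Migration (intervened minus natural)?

Intervening sets Deaths = 9 and removes its equation (Deaths <- Births*Rainfall).
Migration = -2*Deaths + 3*Rainfall - 1  [with Deaths=9, Rainfall=3]  = -10
Without intervention: Grass = Rainfall + 5  [with Rainfall=3]  = 8; Births = -3*Rainfall - Grass - 3  [with Rainfall=3, Grass=8]  = -20; Deaths = Births*Rainfall  [with Births=-20, Rainfall=3]  = -60; Migration = -2*Deaths + 3*Rainfall - 1  [with Deaths=-60, Rainfall=3]  = 128.
Change = -10 − 128 = -138.

-138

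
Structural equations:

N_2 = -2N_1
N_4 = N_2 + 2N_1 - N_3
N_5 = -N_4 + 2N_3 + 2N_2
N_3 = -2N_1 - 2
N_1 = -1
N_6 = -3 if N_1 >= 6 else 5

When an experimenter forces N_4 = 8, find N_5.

-4

Intervening sets N_4 = 8 and removes its equation (N_4 = N_2 + 2N_1 - N_3).
N_2 = -2N_1  [with N_1=-1]  = 2
N_3 = -2N_1 - 2  [with N_1=-1]  = 0
N_5 = -N_4 + 2N_3 + 2N_2  [with N_4=8, N_3=0, N_2=2]  = -4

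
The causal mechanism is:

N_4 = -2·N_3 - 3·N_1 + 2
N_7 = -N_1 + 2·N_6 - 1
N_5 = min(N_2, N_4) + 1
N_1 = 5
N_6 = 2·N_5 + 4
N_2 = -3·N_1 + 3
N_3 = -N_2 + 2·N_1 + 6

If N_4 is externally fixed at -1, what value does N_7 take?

The intervention breaks the incoming arrows to N_4: N_4 = -2·N_3 - 3·N_1 + 2 no longer applies, and N_4 = -1.
N_2 = -3·N_1 + 3  [with N_1=5]  = -12
N_5 = min(N_2, N_4) + 1  [with N_2=-12, N_4=-1]  = -11
N_6 = 2·N_5 + 4  [with N_5=-11]  = -18
N_7 = -N_1 + 2·N_6 - 1  [with N_1=5, N_6=-18]  = -42

-42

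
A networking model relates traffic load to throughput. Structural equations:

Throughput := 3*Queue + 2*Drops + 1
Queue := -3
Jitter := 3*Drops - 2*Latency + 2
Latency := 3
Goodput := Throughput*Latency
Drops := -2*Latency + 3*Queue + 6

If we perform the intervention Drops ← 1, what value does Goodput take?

The intervention breaks the incoming arrows to Drops: Drops := -2*Latency + 3*Queue + 6 no longer applies, and Drops = 1.
Throughput = 3*Queue + 2*Drops + 1  [with Queue=-3, Drops=1]  = -6
Goodput = Throughput*Latency  [with Throughput=-6, Latency=3]  = -18

-18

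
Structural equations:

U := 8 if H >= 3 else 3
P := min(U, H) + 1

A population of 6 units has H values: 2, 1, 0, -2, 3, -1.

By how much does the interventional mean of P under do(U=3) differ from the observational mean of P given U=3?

0.5

The intervention sets U=3 in all 6 units regardless of H. Recomputing P per unit gives 3, 2, 1, -1, 4, 0; average 1.5.
E[P|U=3] averages over only the 5 units with U=3 (H = 2, 1, 0, -2, -1): P = 3, 2, 1, -1, 0, mean 1.
Difference = 1.5 − 1 = 0.5.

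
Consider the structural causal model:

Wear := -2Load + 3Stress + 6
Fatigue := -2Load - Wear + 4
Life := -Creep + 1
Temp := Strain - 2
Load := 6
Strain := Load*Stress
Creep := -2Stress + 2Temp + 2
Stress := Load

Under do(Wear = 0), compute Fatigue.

-8

Intervening sets Wear = 0 and removes its equation (Wear := -2Load + 3Stress + 6).
Fatigue = -2Load - Wear + 4  [with Load=6, Wear=0]  = -8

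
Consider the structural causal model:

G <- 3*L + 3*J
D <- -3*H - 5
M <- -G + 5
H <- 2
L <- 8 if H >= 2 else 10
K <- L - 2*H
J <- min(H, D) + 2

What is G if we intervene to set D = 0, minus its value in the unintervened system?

Under do(D=0), the mechanism D <- -3*H - 5 is discarded; D is fixed at 0.
L = 8 if H >= 2 else 10  [with H=2]  = 8
J = min(H, D) + 2  [with H=2, D=0]  = 2
G = 3*L + 3*J  [with L=8, J=2]  = 30
Without intervention: D = -3*H - 5  [with H=2]  = -11; L = 8 if H >= 2 else 10  [with H=2]  = 8; J = min(H, D) + 2  [with H=2, D=-11]  = -9; G = 3*L + 3*J  [with L=8, J=-9]  = -3.
Change = 30 − (-3) = 33.

33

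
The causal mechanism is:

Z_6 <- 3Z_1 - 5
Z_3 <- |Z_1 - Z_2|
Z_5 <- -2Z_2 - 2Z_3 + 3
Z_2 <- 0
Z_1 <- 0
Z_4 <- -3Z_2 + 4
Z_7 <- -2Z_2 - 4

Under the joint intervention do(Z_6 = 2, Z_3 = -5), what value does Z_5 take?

Under do(Z_6 = 2, Z_3 = -5), each intervened variable's structural equation is replaced by its fixed value.
Z_5 = -2Z_2 - 2Z_3 + 3  [with Z_2=0, Z_3=-5]  = 13

13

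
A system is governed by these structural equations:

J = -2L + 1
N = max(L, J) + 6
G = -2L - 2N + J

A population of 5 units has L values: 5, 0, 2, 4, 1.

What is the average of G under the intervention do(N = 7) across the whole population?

-22.6

Every unit gets N=7 under the intervention. G values become -33, -13, -21, -29, -17; E[G|do(N=7)] = -22.6.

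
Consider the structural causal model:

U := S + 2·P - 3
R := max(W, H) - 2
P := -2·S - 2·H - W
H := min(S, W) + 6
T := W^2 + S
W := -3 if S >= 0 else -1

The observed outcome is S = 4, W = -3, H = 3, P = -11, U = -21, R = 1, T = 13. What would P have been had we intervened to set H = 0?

-5

The intervention breaks the incoming arrows to H: H := min(S, W) + 6 no longer applies, and H = 0.
W = -3 if S >= 0 else -1  [with S=4]  = -3
P = -2·S - 2·H - W  [with S=4, H=0, W=-3]  = -5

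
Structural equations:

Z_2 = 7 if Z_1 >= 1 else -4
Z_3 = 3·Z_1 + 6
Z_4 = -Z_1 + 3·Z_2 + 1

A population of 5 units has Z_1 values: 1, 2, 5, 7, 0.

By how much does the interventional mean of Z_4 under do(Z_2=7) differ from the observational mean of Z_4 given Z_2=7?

0.75

Under do(Z_2=7), Z_2's equation is replaced by Z_2=7 for every unit. Per-unit Z_4: 21, 20, 17, 15, 22. Mean = 19.
E[Z_4|Z_2=7] averages over only the 4 units with Z_2=7 (Z_1 = 1, 2, 5, 7): Z_4 = 21, 20, 17, 15, mean 18.25.
Difference = 19 − 18.25 = 0.75.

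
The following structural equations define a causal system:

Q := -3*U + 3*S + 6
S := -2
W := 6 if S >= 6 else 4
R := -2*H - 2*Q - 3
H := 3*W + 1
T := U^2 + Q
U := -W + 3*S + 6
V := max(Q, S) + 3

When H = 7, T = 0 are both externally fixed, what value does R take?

Under do(H = 7, T = 0), each intervened variable's structural equation is replaced by its fixed value.
W = 6 if S >= 6 else 4  [with S=-2]  = 4
U = -W + 3*S + 6  [with W=4, S=-2]  = -4
Q = -3*U + 3*S + 6  [with U=-4, S=-2]  = 12
R = -2*H - 2*Q - 3  [with H=7, Q=12]  = -41

-41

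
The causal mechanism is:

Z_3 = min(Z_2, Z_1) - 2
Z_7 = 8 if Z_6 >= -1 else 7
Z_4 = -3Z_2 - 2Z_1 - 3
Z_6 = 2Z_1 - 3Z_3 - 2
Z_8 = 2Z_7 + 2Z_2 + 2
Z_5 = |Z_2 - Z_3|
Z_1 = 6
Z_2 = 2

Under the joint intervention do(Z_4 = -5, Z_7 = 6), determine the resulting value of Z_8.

Setting Z_4 = -5, Z_7 = 6 by intervention discards those variables' equations.
Z_8 = 2Z_7 + 2Z_2 + 2  [with Z_7=6, Z_2=2]  = 18

18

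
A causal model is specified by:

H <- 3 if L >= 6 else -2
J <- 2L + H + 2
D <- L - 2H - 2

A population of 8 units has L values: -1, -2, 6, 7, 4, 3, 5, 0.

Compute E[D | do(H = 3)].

-5.25

Under do(H=3), H's equation is replaced by H=3 for every unit. Per-unit D: -9, -10, -2, -1, -4, -5, -3, -8. Mean = -5.25.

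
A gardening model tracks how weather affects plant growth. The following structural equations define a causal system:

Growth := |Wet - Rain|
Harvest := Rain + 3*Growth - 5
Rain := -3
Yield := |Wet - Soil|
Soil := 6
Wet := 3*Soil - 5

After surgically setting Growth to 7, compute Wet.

Under do(Growth=7), the mechanism Growth := |Wet - Rain| is discarded; Growth is fixed at 7.
Since Wet is not a descendant of the intervened variable, it is unaffected.
Wet = 3*Soil - 5  [with Soil=6]  = 13

13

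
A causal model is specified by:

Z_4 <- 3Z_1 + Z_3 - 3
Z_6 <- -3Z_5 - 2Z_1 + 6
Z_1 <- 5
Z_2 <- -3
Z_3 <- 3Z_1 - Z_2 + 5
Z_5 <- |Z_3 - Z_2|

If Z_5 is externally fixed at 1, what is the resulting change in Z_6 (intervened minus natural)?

The intervention breaks the incoming arrows to Z_5: Z_5 <- |Z_3 - Z_2| no longer applies, and Z_5 = 1.
Z_6 = -3Z_5 - 2Z_1 + 6  [with Z_5=1, Z_1=5]  = -7
Without intervention: Z_3 = 3Z_1 - Z_2 + 5  [with Z_1=5, Z_2=-3]  = 23; Z_5 = |Z_3 - Z_2|  [with Z_3=23, Z_2=-3]  = 26; Z_6 = -3Z_5 - 2Z_1 + 6  [with Z_5=26, Z_1=5]  = -82.
Change = -7 − (-82) = 75.

75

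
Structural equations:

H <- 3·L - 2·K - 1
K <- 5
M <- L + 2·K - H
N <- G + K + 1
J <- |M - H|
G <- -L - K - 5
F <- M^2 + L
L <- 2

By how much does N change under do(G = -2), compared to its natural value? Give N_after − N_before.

Under do(G=-2), the mechanism G <- -L - K - 5 is discarded; G is fixed at -2.
N = G + K + 1  [with G=-2, K=5]  = 4
Without intervention: G = -L - K - 5  [with L=2, K=5]  = -12; N = G + K + 1  [with G=-12, K=5]  = -6.
Change = 4 − (-6) = 10.

10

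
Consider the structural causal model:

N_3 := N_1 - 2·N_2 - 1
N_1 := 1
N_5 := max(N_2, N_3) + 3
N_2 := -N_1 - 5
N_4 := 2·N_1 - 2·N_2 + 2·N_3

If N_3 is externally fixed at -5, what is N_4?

The intervention breaks the incoming arrows to N_3: N_3 := N_1 - 2·N_2 - 1 no longer applies, and N_3 = -5.
N_2 = -N_1 - 5  [with N_1=1]  = -6
N_4 = 2·N_1 - 2·N_2 + 2·N_3  [with N_1=1, N_2=-6, N_3=-5]  = 4

4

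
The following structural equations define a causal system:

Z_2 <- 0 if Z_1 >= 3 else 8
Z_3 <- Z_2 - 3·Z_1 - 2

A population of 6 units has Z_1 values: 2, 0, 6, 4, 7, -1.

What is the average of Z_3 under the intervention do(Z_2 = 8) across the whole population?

-3

The intervention sets Z_2=8 in all 6 units regardless of Z_1. Recomputing Z_3 per unit gives 0, 6, -12, -6, -15, 9; average -3.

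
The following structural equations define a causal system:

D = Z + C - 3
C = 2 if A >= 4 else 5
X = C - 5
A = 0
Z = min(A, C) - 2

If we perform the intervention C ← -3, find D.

-11

Under do(C=-3), the mechanism C = 2 if A >= 4 else 5 is discarded; C is fixed at -3.
Z = min(A, C) - 2  [with A=0, C=-3]  = -5
D = Z + C - 3  [with Z=-5, C=-3]  = -11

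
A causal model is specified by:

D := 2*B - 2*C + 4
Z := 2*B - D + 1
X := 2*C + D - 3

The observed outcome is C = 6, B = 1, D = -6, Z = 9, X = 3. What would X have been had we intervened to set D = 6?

do(D=6) replaces the equation D := 2*B - 2*C + 4 with the constant D = 6.
X = 2*C + D - 3  [with C=6, D=6]  = 15

15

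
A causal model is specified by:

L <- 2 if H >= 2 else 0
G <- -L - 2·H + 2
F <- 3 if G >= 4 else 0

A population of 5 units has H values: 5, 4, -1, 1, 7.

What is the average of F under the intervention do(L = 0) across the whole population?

Every unit gets L=0 under the intervention. F values become 0, 0, 3, 0, 0; E[F|do(L=0)] = 0.6.

0.6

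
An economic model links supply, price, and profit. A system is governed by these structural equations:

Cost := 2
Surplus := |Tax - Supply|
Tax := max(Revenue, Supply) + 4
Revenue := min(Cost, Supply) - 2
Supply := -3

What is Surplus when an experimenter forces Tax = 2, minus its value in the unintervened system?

Intervening sets Tax = 2 and removes its equation (Tax := max(Revenue, Supply) + 4).
Surplus = |Tax - Supply|  [with Tax=2, Supply=-3]  = 5
Without intervention: Revenue = min(Cost, Supply) - 2  [with Cost=2, Supply=-3]  = -5; Tax = max(Revenue, Supply) + 4  [with Revenue=-5, Supply=-3]  = 1; Surplus = |Tax - Supply|  [with Tax=1, Supply=-3]  = 4.
Change = 5 − 4 = 1.

1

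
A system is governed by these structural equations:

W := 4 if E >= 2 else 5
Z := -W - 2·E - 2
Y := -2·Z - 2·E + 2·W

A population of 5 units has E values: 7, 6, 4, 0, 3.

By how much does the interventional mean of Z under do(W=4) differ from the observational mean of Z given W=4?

Under do(W=4), W's equation is replaced by W=4 for every unit. Per-unit Z: -20, -18, -14, -6, -12. Mean = -14.
E[Z|W=4] averages over only the 4 units with W=4 (E = 7, 6, 4, 3): Z = -20, -18, -14, -12, mean -16.
Difference = -14 − (-16) = 2.

2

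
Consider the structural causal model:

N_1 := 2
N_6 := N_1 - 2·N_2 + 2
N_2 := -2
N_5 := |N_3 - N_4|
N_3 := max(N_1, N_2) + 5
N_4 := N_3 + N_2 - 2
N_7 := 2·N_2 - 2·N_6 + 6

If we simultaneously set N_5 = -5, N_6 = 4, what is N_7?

Under do(N_5 = -5, N_6 = 4), each intervened variable's structural equation is replaced by its fixed value.
N_7 = 2·N_2 - 2·N_6 + 6  [with N_2=-2, N_6=4]  = -6

-6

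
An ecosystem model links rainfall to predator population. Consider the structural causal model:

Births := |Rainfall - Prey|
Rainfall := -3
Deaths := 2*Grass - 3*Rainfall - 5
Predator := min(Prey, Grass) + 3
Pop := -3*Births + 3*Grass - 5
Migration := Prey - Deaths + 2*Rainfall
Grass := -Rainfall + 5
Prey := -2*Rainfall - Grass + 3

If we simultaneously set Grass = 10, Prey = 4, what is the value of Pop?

The joint intervention fixes Grass = 10, Prey = 4, removing each variable's own equation.
Births = |Rainfall - Prey|  [with Rainfall=-3, Prey=4]  = 7
Pop = -3*Births + 3*Grass - 5  [with Births=7, Grass=10]  = 4

4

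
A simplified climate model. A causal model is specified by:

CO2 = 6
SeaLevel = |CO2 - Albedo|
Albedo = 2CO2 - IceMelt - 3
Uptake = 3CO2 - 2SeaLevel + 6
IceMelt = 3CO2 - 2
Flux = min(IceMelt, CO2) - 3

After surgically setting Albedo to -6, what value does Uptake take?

The intervention breaks the incoming arrows to Albedo: Albedo = 2CO2 - IceMelt - 3 no longer applies, and Albedo = -6.
SeaLevel = |CO2 - Albedo|  [with CO2=6, Albedo=-6]  = 12
Uptake = 3CO2 - 2SeaLevel + 6  [with CO2=6, SeaLevel=12]  = 0

0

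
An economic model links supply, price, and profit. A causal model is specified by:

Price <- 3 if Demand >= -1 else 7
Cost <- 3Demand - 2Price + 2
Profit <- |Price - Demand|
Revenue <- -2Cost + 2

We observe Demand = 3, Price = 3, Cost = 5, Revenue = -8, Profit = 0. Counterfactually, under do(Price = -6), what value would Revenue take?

-44

Under do(Price=-6), the mechanism Price <- 3 if Demand >= -1 else 7 is discarded; Price is fixed at -6.
Cost = 3Demand - 2Price + 2  [with Demand=3, Price=-6]  = 23
Revenue = -2Cost + 2  [with Cost=23]  = -44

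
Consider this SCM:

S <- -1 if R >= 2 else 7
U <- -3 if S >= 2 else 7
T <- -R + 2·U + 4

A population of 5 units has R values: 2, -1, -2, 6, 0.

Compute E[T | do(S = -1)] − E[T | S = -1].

The intervention sets S=-1 in all 5 units regardless of R. Recomputing T per unit gives 16, 19, 20, 12, 18; average 17.
Observing S=-1 restricts to units where S's equation naturally yields -1: R ∈ {2, 6}. In that subpopulation T = 16, 12, mean 14.
Difference = 17 − 14 = 3.

3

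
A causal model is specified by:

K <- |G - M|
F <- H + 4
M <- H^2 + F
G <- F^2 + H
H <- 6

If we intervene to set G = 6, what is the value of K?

Intervening sets G = 6 and removes its equation (G <- F^2 + H).
F = H + 4  [with H=6]  = 10
M = H^2 + F  [with H=6, F=10]  = 46
K = |G - M|  [with G=6, M=46]  = 40

40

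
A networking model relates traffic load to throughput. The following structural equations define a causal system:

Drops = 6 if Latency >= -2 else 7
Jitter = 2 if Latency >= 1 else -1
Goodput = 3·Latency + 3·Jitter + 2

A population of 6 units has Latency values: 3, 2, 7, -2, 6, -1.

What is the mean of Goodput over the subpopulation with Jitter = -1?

Observing Jitter=-1 restricts to units where Jitter's equation naturally yields -1: Latency ∈ {-2, -1}. In that subpopulation Goodput = -7, -4, mean -5.5.

-5.5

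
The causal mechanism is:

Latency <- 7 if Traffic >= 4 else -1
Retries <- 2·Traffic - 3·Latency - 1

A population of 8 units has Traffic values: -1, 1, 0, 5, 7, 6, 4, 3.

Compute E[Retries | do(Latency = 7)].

-15.75

do(Latency=7) breaks Latency's dependence on Traffic. With Latency=7 fixed, Retries across the units is -24, -20, -22, -12, -8, -10, -14, -16, mean -15.75.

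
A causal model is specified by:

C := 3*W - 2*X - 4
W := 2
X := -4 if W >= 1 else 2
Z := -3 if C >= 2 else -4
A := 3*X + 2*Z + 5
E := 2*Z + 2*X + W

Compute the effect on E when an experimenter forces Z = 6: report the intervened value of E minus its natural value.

Intervening sets Z = 6 and removes its equation (Z := -3 if C >= 2 else -4).
X = -4 if W >= 1 else 2  [with W=2]  = -4
E = 2*Z + 2*X + W  [with Z=6, X=-4, W=2]  = 6
Without intervention: X = -4 if W >= 1 else 2  [with W=2]  = -4; C = 3*W - 2*X - 4  [with W=2, X=-4]  = 10; Z = -3 if C >= 2 else -4  [with C=10]  = -3; E = 2*Z + 2*X + W  [with Z=-3, X=-4, W=2]  = -12.
Change = 6 − (-12) = 18.

18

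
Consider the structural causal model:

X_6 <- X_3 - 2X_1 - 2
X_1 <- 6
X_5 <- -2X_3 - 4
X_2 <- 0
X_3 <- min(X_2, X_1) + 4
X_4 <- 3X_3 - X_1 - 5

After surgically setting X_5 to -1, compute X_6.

The intervention breaks the incoming arrows to X_5: X_5 <- -2X_3 - 4 no longer applies, and X_5 = -1.
Since X_6 is not a descendant of the intervened variable, it is unaffected.
X_3 = min(X_2, X_1) + 4  [with X_2=0, X_1=6]  = 4
X_6 = X_3 - 2X_1 - 2  [with X_3=4, X_1=6]  = -10

-10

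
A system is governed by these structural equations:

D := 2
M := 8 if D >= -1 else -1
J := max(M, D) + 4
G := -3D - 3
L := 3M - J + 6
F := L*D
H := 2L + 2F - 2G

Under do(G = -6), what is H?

120

The intervention breaks the incoming arrows to G: G := -3D - 3 no longer applies, and G = -6.
M = 8 if D >= -1 else -1  [with D=2]  = 8
J = max(M, D) + 4  [with M=8, D=2]  = 12
L = 3M - J + 6  [with M=8, J=12]  = 18
F = L*D  [with L=18, D=2]  = 36
H = 2L + 2F - 2G  [with L=18, F=36, G=-6]  = 120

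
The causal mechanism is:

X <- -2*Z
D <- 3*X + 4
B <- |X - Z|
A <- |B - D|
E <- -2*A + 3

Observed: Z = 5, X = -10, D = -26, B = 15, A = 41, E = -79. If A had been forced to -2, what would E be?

The intervention breaks the incoming arrows to A: A <- |B - D| no longer applies, and A = -2.
E = -2*A + 3  [with A=-2]  = 7

7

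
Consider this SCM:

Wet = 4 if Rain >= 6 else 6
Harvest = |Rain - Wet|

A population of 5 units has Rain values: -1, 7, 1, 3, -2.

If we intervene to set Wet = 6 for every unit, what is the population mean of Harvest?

4.8

do(Wet=6) breaks Wet's dependence on Rain. With Wet=6 fixed, Harvest across the units is 7, 1, 5, 3, 8, mean 4.8.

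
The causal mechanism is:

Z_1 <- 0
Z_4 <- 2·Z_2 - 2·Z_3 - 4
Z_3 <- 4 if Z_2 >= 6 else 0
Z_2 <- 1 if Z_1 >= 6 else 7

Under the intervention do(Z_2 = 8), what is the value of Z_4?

Under do(Z_2=8), the mechanism Z_2 <- 1 if Z_1 >= 6 else 7 is discarded; Z_2 is fixed at 8.
Z_3 = 4 if Z_2 >= 6 else 0  [with Z_2=8]  = 4
Z_4 = 2·Z_2 - 2·Z_3 - 4  [with Z_2=8, Z_3=4]  = 4

4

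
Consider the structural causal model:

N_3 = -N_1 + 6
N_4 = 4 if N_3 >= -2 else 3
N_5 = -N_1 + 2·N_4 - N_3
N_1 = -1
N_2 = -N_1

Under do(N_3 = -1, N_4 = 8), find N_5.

Setting N_3 = -1, N_4 = 8 by intervention discards those variables' equations.
N_5 = -N_1 + 2·N_4 - N_3  [with N_1=-1, N_4=8, N_3=-1]  = 18

18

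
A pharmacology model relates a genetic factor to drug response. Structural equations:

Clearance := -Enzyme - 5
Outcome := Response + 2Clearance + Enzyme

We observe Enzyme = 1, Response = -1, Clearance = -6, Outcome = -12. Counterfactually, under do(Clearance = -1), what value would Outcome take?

-2

The intervention breaks the incoming arrows to Clearance: Clearance := -Enzyme - 5 no longer applies, and Clearance = -1.
Outcome = Response + 2Clearance + Enzyme  [with Response=-1, Clearance=-1, Enzyme=1]  = -2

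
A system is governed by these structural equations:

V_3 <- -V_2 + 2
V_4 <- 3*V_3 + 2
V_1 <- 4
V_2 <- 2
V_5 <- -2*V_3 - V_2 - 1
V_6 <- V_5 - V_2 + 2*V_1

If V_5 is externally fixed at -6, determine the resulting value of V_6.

The intervention breaks the incoming arrows to V_5: V_5 <- -2*V_3 - V_2 - 1 no longer applies, and V_5 = -6.
V_6 = V_5 - V_2 + 2*V_1  [with V_5=-6, V_2=2, V_1=4]  = 0

0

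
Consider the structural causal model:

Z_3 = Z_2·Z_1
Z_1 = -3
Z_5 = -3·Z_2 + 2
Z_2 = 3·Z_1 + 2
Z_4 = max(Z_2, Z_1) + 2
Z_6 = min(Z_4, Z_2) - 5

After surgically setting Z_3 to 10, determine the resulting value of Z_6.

-12

The intervention breaks the incoming arrows to Z_3: Z_3 = Z_2·Z_1 no longer applies, and Z_3 = 10.
No directed path runs from Z_3 to Z_6, so Z_6 keeps its natural value.
Z_2 = 3·Z_1 + 2  [with Z_1=-3]  = -7
Z_4 = max(Z_2, Z_1) + 2  [with Z_2=-7, Z_1=-3]  = -1
Z_6 = min(Z_4, Z_2) - 5  [with Z_4=-1, Z_2=-7]  = -12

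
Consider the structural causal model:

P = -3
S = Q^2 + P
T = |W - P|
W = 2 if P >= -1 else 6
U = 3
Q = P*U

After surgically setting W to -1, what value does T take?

2

The intervention breaks the incoming arrows to W: W = 2 if P >= -1 else 6 no longer applies, and W = -1.
T = |W - P|  [with W=-1, P=-3]  = 2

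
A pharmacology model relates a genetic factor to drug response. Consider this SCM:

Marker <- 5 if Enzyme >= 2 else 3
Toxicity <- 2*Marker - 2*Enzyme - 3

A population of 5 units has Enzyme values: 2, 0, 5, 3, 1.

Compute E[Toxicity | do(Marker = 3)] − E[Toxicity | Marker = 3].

-3.4

Under do(Marker=3), Marker's equation is replaced by Marker=3 for every unit. Per-unit Toxicity: -1, 3, -7, -3, 1. Mean = -1.4.
Conditioning on Marker=3 selects the 2 unit(s) with Enzyme ∈ {0, 1}. Their Toxicity values: 3, 1. Mean = 2.
Difference = -1.4 − 2 = -3.4.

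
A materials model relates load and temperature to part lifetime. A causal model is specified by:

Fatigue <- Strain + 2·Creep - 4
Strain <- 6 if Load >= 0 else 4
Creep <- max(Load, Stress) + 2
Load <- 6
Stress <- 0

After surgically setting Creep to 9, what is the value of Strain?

Under do(Creep=9), the mechanism Creep <- max(Load, Stress) + 2 is discarded; Creep is fixed at 9.
Since Strain is not a descendant of the intervened variable, it is unaffected.
Strain = 6 if Load >= 0 else 4  [with Load=6]  = 6

6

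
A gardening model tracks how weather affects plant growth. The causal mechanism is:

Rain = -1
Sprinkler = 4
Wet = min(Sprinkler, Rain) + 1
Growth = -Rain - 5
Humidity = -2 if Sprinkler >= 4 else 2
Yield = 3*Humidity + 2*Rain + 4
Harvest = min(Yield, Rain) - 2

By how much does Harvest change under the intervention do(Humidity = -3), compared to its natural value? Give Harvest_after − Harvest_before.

-3

Under do(Humidity=-3), the mechanism Humidity = -2 if Sprinkler >= 4 else 2 is discarded; Humidity is fixed at -3.
Yield = 3*Humidity + 2*Rain + 4  [with Humidity=-3, Rain=-1]  = -7
Harvest = min(Yield, Rain) - 2  [with Yield=-7, Rain=-1]  = -9
Without intervention: Humidity = -2 if Sprinkler >= 4 else 2  [with Sprinkler=4]  = -2; Yield = 3*Humidity + 2*Rain + 4  [with Humidity=-2, Rain=-1]  = -4; Harvest = min(Yield, Rain) - 2  [with Yield=-4, Rain=-1]  = -6.
Change = -9 − (-6) = -3.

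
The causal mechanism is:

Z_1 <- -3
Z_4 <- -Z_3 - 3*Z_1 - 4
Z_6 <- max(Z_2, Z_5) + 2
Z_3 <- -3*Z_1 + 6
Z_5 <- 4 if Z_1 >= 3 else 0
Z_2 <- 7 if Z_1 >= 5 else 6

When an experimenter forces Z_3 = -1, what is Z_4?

6

The intervention breaks the incoming arrows to Z_3: Z_3 <- -3*Z_1 + 6 no longer applies, and Z_3 = -1.
Z_4 = -Z_3 - 3*Z_1 - 4  [with Z_3=-1, Z_1=-3]  = 6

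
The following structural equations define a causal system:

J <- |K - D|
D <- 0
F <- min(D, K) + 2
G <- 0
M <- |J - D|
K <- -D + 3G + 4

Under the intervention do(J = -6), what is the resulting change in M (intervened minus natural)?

2

Under do(J=-6), the mechanism J <- |K - D| is discarded; J is fixed at -6.
M = |J - D|  [with J=-6, D=0]  = 6
Without intervention: K = -D + 3G + 4  [with D=0, G=0]  = 4; J = |K - D|  [with K=4, D=0]  = 4; M = |J - D|  [with J=4, D=0]  = 4.
Change = 6 − 4 = 2.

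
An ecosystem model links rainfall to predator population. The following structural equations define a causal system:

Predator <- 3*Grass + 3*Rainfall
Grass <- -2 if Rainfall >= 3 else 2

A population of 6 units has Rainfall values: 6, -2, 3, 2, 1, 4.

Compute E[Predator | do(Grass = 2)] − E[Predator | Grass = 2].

6

The intervention sets Grass=2 in all 6 units regardless of Rainfall. Recomputing Predator per unit gives 24, 0, 15, 12, 9, 18; average 13.
Conditioning on Grass=2 selects the 3 unit(s) with Rainfall ∈ {-2, 2, 1}. Their Predator values: 0, 12, 9. Mean = 7.
Difference = 13 − 7 = 6.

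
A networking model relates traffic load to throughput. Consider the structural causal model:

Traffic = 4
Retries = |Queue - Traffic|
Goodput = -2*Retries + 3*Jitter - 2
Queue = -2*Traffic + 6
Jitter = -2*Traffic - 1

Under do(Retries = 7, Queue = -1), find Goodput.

Setting Retries = 7, Queue = -1 by intervention discards those variables' equations.
Jitter = -2*Traffic - 1  [with Traffic=4]  = -9
Goodput = -2*Retries + 3*Jitter - 2  [with Retries=7, Jitter=-9]  = -43

-43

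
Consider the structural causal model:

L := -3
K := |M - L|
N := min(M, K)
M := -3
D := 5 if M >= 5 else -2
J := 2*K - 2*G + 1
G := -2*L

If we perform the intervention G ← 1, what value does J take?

Intervening sets G = 1 and removes its equation (G := -2*L).
K = |M - L|  [with M=-3, L=-3]  = 0
J = 2*K - 2*G + 1  [with K=0, G=1]  = -1

-1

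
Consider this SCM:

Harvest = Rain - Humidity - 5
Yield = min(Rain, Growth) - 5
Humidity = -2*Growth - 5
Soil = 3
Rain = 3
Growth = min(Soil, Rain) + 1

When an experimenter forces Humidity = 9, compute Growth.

4

Under do(Humidity=9), the mechanism Humidity = -2*Growth - 5 is discarded; Humidity is fixed at 9.
Since Growth is not a descendant of the intervened variable, it is unaffected.
Growth = min(Soil, Rain) + 1  [with Soil=3, Rain=3]  = 4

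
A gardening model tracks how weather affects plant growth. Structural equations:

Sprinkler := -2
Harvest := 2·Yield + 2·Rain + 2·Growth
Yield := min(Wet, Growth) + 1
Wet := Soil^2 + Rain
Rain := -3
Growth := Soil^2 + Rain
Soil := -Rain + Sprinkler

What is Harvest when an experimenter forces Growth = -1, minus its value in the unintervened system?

Under do(Growth=-1), the mechanism Growth := Soil^2 + Rain is discarded; Growth is fixed at -1.
Soil = -Rain + Sprinkler  [with Rain=-3, Sprinkler=-2]  = 1
Wet = Soil^2 + Rain  [with Soil=1, Rain=-3]  = -2
Yield = min(Wet, Growth) + 1  [with Wet=-2, Growth=-1]  = -1
Harvest = 2·Yield + 2·Rain + 2·Growth  [with Yield=-1, Rain=-3, Growth=-1]  = -10
Without intervention: Soil = -Rain + Sprinkler  [with Rain=-3, Sprinkler=-2]  = 1; Wet = Soil^2 + Rain  [with Soil=1, Rain=-3]  = -2; Growth = Soil^2 + Rain  [with Soil=1, Rain=-3]  = -2; Yield = min(Wet, Growth) + 1  [with Wet=-2, Growth=-2]  = -1; Harvest = 2·Yield + 2·Rain + 2·Growth  [with Yield=-1, Rain=-3, Growth=-2]  = -12.
Change = -10 − (-12) = 2.

2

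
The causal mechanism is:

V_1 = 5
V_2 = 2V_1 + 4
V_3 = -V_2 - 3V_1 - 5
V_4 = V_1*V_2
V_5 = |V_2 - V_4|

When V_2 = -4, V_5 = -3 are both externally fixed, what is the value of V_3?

-16

Under do(V_2 = -4, V_5 = -3), each intervened variable's structural equation is replaced by its fixed value.
V_3 = -V_2 - 3V_1 - 5  [with V_2=-4, V_1=5]  = -16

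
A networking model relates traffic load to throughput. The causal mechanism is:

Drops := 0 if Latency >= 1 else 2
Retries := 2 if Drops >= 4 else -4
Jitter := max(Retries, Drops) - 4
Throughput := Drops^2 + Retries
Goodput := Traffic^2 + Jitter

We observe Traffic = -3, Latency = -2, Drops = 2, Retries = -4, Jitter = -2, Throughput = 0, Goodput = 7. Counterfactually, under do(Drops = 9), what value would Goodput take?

The intervention breaks the incoming arrows to Drops: Drops := 0 if Latency >= 1 else 2 no longer applies, and Drops = 9.
Retries = 2 if Drops >= 4 else -4  [with Drops=9]  = 2
Jitter = max(Retries, Drops) - 4  [with Retries=2, Drops=9]  = 5
Goodput = Traffic^2 + Jitter  [with Traffic=-3, Jitter=5]  = 14

14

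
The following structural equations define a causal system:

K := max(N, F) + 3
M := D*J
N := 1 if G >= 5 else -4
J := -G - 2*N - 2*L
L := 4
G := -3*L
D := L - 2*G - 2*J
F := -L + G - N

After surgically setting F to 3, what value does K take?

do(F=3) replaces the equation F := -L + G - N with the constant F = 3.
G = -3*L  [with L=4]  = -12
N = 1 if G >= 5 else -4  [with G=-12]  = -4
K = max(N, F) + 3  [with N=-4, F=3]  = 6

6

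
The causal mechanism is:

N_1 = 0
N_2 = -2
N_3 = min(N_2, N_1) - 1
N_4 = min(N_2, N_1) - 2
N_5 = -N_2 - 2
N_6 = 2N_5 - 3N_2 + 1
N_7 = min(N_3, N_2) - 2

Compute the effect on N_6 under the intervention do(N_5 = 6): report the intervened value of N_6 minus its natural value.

12

The intervention breaks the incoming arrows to N_5: N_5 = -N_2 - 2 no longer applies, and N_5 = 6.
N_6 = 2N_5 - 3N_2 + 1  [with N_5=6, N_2=-2]  = 19
Without intervention: N_5 = -N_2 - 2  [with N_2=-2]  = 0; N_6 = 2N_5 - 3N_2 + 1  [with N_5=0, N_2=-2]  = 7.
Change = 19 − 7 = 12.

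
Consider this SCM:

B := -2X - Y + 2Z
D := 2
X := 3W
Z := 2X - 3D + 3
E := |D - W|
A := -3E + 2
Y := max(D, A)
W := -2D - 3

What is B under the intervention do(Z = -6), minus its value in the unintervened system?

78

do(Z=-6) replaces the equation Z := 2X - 3D + 3 with the constant Z = -6.
W = -2D - 3  [with D=2]  = -7
X = 3W  [with W=-7]  = -21
E = |D - W|  [with D=2, W=-7]  = 9
A = -3E + 2  [with E=9]  = -25
Y = max(D, A)  [with D=2, A=-25]  = 2
B = -2X - Y + 2Z  [with X=-21, Y=2, Z=-6]  = 28
Without intervention: W = -2D - 3  [with D=2]  = -7; X = 3W  [with W=-7]  = -21; E = |D - W|  [with D=2, W=-7]  = 9; Z = 2X - 3D + 3  [with X=-21, D=2]  = -45; A = -3E + 2  [with E=9]  = -25; Y = max(D, A)  [with D=2, A=-25]  = 2; B = -2X - Y + 2Z  [with X=-21, Y=2, Z=-45]  = -50.
Change = 28 − (-50) = 78.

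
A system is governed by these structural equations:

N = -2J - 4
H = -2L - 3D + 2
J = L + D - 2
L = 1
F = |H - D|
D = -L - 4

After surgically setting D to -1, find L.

1

Under do(D=-1), the mechanism D = -L - 4 is discarded; D is fixed at -1.
L is not downstream of the intervention, so its value is determined by the original equations.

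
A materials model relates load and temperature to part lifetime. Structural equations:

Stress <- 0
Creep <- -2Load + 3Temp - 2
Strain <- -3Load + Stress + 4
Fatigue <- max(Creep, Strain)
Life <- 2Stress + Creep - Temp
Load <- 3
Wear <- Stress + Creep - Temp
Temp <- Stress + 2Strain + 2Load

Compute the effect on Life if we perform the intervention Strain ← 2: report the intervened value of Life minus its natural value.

The intervention breaks the incoming arrows to Strain: Strain <- -3Load + Stress + 4 no longer applies, and Strain = 2.
Temp = Stress + 2Strain + 2Load  [with Stress=0, Strain=2, Load=3]  = 10
Creep = -2Load + 3Temp - 2  [with Load=3, Temp=10]  = 22
Life = 2Stress + Creep - Temp  [with Stress=0, Creep=22, Temp=10]  = 12
Without intervention: Strain = -3Load + Stress + 4  [with Load=3, Stress=0]  = -5; Temp = Stress + 2Strain + 2Load  [with Stress=0, Strain=-5, Load=3]  = -4; Creep = -2Load + 3Temp - 2  [with Load=3, Temp=-4]  = -20; Life = 2Stress + Creep - Temp  [with Stress=0, Creep=-20, Temp=-4]  = -16.
Change = 12 − (-16) = 28.

28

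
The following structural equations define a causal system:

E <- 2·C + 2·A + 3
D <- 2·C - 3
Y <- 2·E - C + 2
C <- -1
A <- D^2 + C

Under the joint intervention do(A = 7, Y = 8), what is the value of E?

The joint intervention fixes A = 7, Y = 8, removing each variable's own equation.
E = 2·C + 2·A + 3  [with C=-1, A=7]  = 15

15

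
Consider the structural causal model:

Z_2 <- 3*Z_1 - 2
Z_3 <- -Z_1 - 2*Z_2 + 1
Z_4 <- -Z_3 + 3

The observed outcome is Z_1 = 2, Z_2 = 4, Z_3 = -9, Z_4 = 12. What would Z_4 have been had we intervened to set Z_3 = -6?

9

The intervention breaks the incoming arrows to Z_3: Z_3 <- -Z_1 - 2*Z_2 + 1 no longer applies, and Z_3 = -6.
Z_4 = -Z_3 + 3  [with Z_3=-6]  = 9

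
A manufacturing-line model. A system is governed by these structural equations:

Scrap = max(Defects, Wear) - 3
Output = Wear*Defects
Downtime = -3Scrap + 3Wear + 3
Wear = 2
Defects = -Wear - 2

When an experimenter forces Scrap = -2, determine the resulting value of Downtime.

15

do(Scrap=-2) replaces the equation Scrap = max(Defects, Wear) - 3 with the constant Scrap = -2.
Downtime = -3Scrap + 3Wear + 3  [with Scrap=-2, Wear=2]  = 15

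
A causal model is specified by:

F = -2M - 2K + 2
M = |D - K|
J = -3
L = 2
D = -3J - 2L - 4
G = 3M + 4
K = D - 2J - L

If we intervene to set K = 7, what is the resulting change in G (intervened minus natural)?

The intervention breaks the incoming arrows to K: K = D - 2J - L no longer applies, and K = 7.
D = -3J - 2L - 4  [with J=-3, L=2]  = 1
M = |D - K|  [with D=1, K=7]  = 6
G = 3M + 4  [with M=6]  = 22
Without intervention: D = -3J - 2L - 4  [with J=-3, L=2]  = 1; K = D - 2J - L  [with D=1, J=-3, L=2]  = 5; M = |D - K|  [with D=1, K=5]  = 4; G = 3M + 4  [with M=4]  = 16.
Change = 22 − 16 = 6.

6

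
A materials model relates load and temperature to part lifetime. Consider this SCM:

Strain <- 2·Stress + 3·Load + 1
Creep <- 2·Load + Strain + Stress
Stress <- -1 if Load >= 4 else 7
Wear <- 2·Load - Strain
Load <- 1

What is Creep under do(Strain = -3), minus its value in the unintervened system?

The intervention breaks the incoming arrows to Strain: Strain <- 2·Stress + 3·Load + 1 no longer applies, and Strain = -3.
Stress = -1 if Load >= 4 else 7  [with Load=1]  = 7
Creep = 2·Load + Strain + Stress  [with Load=1, Strain=-3, Stress=7]  = 6
Without intervention: Stress = -1 if Load >= 4 else 7  [with Load=1]  = 7; Strain = 2·Stress + 3·Load + 1  [with Stress=7, Load=1]  = 18; Creep = 2·Load + Strain + Stress  [with Load=1, Strain=18, Stress=7]  = 27.
Change = 6 − 27 = -21.

-21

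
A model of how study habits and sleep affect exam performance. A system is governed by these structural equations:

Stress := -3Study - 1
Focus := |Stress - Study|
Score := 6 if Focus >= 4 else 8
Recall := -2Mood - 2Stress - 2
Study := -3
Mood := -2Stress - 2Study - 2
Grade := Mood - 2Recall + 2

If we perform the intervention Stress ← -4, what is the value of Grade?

Under do(Stress=-4), the mechanism Stress := -3Study - 1 is discarded; Stress is fixed at -4.
Mood = -2Stress - 2Study - 2  [with Stress=-4, Study=-3]  = 12
Recall = -2Mood - 2Stress - 2  [with Mood=12, Stress=-4]  = -18
Grade = Mood - 2Recall + 2  [with Mood=12, Recall=-18]  = 50

50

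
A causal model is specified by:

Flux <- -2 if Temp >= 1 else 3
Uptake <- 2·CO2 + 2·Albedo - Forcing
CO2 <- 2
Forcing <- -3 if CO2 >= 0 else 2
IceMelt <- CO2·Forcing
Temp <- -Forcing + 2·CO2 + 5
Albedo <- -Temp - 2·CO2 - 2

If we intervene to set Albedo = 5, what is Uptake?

17

Under do(Albedo=5), the mechanism Albedo <- -Temp - 2·CO2 - 2 is discarded; Albedo is fixed at 5.
Forcing = -3 if CO2 >= 0 else 2  [with CO2=2]  = -3
Uptake = 2·CO2 + 2·Albedo - Forcing  [with CO2=2, Albedo=5, Forcing=-3]  = 17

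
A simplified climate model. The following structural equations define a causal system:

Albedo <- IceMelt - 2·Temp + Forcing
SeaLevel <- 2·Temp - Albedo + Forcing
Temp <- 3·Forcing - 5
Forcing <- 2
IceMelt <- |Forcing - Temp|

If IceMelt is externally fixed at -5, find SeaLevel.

9

do(IceMelt=-5) replaces the equation IceMelt <- |Forcing - Temp| with the constant IceMelt = -5.
Temp = 3·Forcing - 5  [with Forcing=2]  = 1
Albedo = IceMelt - 2·Temp + Forcing  [with IceMelt=-5, Temp=1, Forcing=2]  = -5
SeaLevel = 2·Temp - Albedo + Forcing  [with Temp=1, Albedo=-5, Forcing=2]  = 9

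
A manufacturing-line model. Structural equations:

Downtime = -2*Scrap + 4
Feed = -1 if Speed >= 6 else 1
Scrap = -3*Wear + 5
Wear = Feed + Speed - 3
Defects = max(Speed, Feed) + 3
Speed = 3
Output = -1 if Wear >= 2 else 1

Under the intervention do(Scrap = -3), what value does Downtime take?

Under do(Scrap=-3), the mechanism Scrap = -3*Wear + 5 is discarded; Scrap is fixed at -3.
Downtime = -2*Scrap + 4  [with Scrap=-3]  = 10

10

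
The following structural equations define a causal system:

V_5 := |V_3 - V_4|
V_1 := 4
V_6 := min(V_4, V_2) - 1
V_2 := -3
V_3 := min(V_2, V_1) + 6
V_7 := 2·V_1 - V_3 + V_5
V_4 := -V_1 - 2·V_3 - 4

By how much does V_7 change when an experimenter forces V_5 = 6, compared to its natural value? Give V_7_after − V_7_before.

-11

Under do(V_5=6), the mechanism V_5 := |V_3 - V_4| is discarded; V_5 is fixed at 6.
V_3 = min(V_2, V_1) + 6  [with V_2=-3, V_1=4]  = 3
V_7 = 2·V_1 - V_3 + V_5  [with V_1=4, V_3=3, V_5=6]  = 11
Without intervention: V_3 = min(V_2, V_1) + 6  [with V_2=-3, V_1=4]  = 3; V_4 = -V_1 - 2·V_3 - 4  [with V_1=4, V_3=3]  = -14; V_5 = |V_3 - V_4|  [with V_3=3, V_4=-14]  = 17; V_7 = 2·V_1 - V_3 + V_5  [with V_1=4, V_3=3, V_5=17]  = 22.
Change = 11 − 22 = -11.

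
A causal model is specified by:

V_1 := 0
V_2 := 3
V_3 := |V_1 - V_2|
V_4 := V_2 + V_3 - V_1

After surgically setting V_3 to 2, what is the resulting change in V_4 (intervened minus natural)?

-1

The intervention breaks the incoming arrows to V_3: V_3 := |V_1 - V_2| no longer applies, and V_3 = 2.
V_4 = V_2 + V_3 - V_1  [with V_2=3, V_3=2, V_1=0]  = 5
Without intervention: V_3 = |V_1 - V_2|  [with V_1=0, V_2=3]  = 3; V_4 = V_2 + V_3 - V_1  [with V_2=3, V_3=3, V_1=0]  = 6.
Change = 5 − 6 = -1.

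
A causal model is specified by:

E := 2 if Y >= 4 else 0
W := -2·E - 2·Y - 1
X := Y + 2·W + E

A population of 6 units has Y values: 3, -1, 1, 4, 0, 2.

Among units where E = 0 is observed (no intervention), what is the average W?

Conditioning on E=0 selects the 5 unit(s) with Y ∈ {3, -1, 1, 0, 2}. Their W values: -7, 1, -3, -1, -5. Mean = -3.

-3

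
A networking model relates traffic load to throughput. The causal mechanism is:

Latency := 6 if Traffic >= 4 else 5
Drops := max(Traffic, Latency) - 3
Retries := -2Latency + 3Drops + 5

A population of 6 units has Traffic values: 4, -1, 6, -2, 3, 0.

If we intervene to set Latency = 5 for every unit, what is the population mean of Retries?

1.5

Every unit gets Latency=5 under the intervention. Retries values become 1, 1, 4, 1, 1, 1; E[Retries|do(Latency=5)] = 1.5.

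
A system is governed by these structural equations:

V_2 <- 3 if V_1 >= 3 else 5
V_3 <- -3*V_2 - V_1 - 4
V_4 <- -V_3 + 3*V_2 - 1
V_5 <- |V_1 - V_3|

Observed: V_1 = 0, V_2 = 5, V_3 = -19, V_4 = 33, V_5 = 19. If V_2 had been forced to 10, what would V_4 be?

Under do(V_2=10), the mechanism V_2 <- 3 if V_1 >= 3 else 5 is discarded; V_2 is fixed at 10.
V_3 = -3*V_2 - V_1 - 4  [with V_2=10, V_1=0]  = -34
V_4 = -V_3 + 3*V_2 - 1  [with V_3=-34, V_2=10]  = 63

63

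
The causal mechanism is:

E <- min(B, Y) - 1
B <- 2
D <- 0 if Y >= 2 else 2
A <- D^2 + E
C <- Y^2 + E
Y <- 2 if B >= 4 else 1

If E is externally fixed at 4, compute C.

5

Intervening sets E = 4 and removes its equation (E <- min(B, Y) - 1).
Y = 2 if B >= 4 else 1  [with B=2]  = 1
C = Y^2 + E  [with Y=1, E=4]  = 5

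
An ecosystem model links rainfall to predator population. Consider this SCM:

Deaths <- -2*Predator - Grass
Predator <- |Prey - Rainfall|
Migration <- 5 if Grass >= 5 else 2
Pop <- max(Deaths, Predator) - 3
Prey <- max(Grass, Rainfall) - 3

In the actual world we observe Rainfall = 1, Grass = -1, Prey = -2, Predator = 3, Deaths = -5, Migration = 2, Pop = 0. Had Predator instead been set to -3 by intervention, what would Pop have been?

The intervention breaks the incoming arrows to Predator: Predator <- |Prey - Rainfall| no longer applies, and Predator = -3.
Deaths = -2*Predator - Grass  [with Predator=-3, Grass=-1]  = 7
Pop = max(Deaths, Predator) - 3  [with Deaths=7, Predator=-3]  = 4

4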